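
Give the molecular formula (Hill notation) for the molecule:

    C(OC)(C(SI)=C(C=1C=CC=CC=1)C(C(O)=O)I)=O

C12H10I2O4S

Heavy atoms from the SMILES: 12 C, 2 I, 4 O, 1 S.
Implicit hydrogens by atom environment:
  5 × C (aromatic): 1 H each → 5
  4 × C: no H
  3 × O: no H
  2 × I: no H
  1 × C: 3 H
  1 × C: 1 H
  1 × C (aromatic): no H
  1 × O: 1 H
  1 × S: no H
  Total hydrogens = 10.
Molecular formula: C12H10I2O4S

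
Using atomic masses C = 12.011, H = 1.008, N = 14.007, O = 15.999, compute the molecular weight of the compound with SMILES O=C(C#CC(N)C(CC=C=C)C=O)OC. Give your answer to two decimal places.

207.23

Molecular formula: C11H13NO3.
M = 11×12.011 + 13×1.008 + 1×14.007 + 3×15.999 = 207.23 g/mol.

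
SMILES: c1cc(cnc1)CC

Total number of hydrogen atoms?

9

Hydrogens are implicit in SMILES; fill each atom to its normal valence:
  4 × C (aromatic): 1 H each → 4
  1 × C: 3 H
  1 × C: 2 H
  1 × C (aromatic): no H
  1 × N (aromatic): no H
  Total hydrogens = 9.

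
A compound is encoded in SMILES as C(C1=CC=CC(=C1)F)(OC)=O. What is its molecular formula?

C8H7FO2

Heavy atoms from the SMILES: 8 C, 1 F, 2 O.
Implicit hydrogens by atom environment:
  4 × C (aromatic): 1 H each → 4
  2 × C (aromatic): no H
  2 × O: no H
  1 × C: 3 H
  1 × C: no H
  1 × F: no H
  Total hydrogens = 7.
Molecular formula: C8H7FO2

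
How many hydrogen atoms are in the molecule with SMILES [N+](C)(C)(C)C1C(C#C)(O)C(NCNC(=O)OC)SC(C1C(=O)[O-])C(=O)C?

25

Hydrogens are implicit in SMILES; fill each atom to its normal valence:
  5 × C: 3 H each → 15
  5 × C: 1 H each → 5
  5 × C: no H
  4 × O: no H
  2 × N: 1 H each → 2
  1 × C: 2 H
  1 × N (charge +1): no H
  1 × O: 1 H
  1 × O (charge -1): no H
  1 × S: no H
  Total hydrogens = 25.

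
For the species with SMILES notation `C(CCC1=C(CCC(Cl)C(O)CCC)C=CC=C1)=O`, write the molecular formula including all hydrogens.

C16H23ClO2

Heavy atoms from the SMILES: 16 C, 1 Cl, 2 O.
Implicit hydrogens by atom environment:
  6 × C: 2 H each → 12
  4 × C (aromatic): 1 H each → 4
  3 × C: 1 H each → 3
  2 × C (aromatic): no H
  1 × C: 3 H
  1 × Cl: no H
  1 × O: 1 H
  1 × O: no H
  Total hydrogens = 23.
Molecular formula: C16H23ClO2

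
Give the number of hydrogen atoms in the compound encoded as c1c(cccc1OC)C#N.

Hydrogens are implicit in SMILES; fill each atom to its normal valence:
  4 × C (aromatic): 1 H each → 4
  2 × C (aromatic): no H
  1 × C: 3 H
  1 × C: no H
  1 × N: no H
  1 × O: no H
  Total hydrogens = 7.

7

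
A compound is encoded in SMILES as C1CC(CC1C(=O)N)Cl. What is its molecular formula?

Heavy atoms from the SMILES: 6 C, 1 Cl, 1 N, 1 O.
Implicit hydrogens by atom environment:
  3 × C: 2 H each → 6
  2 × C: 1 H each → 2
  1 × C: no H
  1 × Cl: no H
  1 × N: 2 H
  1 × O: no H
  Total hydrogens = 10.
Molecular formula: C6H10ClNO

C6H10ClNO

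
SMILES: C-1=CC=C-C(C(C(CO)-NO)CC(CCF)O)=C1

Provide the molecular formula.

C13H20FNO3

Heavy atoms from the SMILES: 13 C, 1 F, 1 N, 3 O.
Implicit hydrogens by atom environment:
  5 × C (aromatic): 1 H each → 5
  4 × C: 2 H each → 8
  3 × C: 1 H each → 3
  3 × O: 1 H each → 3
  1 × C (aromatic): no H
  1 × F: no H
  1 × N: 1 H
  Total hydrogens = 20.
Molecular formula: C13H20FNO3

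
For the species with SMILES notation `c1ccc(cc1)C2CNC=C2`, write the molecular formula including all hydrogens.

Heavy atoms from the SMILES: 10 C, 1 N.
Implicit hydrogens by atom environment:
  5 × C (aromatic): 1 H each → 5
  3 × C: 1 H each → 3
  1 × C: 2 H
  1 × C (aromatic): no H
  1 × N: 1 H
  Total hydrogens = 11.
Molecular formula: C10H11N

C10H11N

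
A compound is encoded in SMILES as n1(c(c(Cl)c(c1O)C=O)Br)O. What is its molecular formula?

C5H3BrClNO3

Heavy atoms from the SMILES: 1 Br, 5 C, 1 Cl, 1 N, 3 O.
Implicit hydrogens by atom environment:
  4 × C (aromatic): no H
  2 × O: 1 H each → 2
  1 × Br: no H
  1 × C: 1 H
  1 × Cl: no H
  1 × N (aromatic): no H
  1 × O: no H
  Total hydrogens = 3.
Molecular formula: C5H3BrClNO3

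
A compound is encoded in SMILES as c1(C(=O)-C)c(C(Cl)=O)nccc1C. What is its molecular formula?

Heavy atoms from the SMILES: 9 C, 1 Cl, 1 N, 2 O.
Implicit hydrogens by atom environment:
  3 × C (aromatic): no H
  2 × C: 3 H each → 6
  2 × C (aromatic): 1 H each → 2
  2 × C: no H
  2 × O: no H
  1 × Cl: no H
  1 × N (aromatic): no H
  Total hydrogens = 8.
Molecular formula: C9H8ClNO2

C9H8ClNO2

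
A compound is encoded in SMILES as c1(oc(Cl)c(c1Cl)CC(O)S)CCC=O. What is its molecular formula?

C9H10Cl2O3S

Heavy atoms from the SMILES: 9 C, 2 Cl, 3 O, 1 S.
Implicit hydrogens by atom environment:
  4 × C (aromatic): no H
  3 × C: 2 H each → 6
  2 × C: 1 H each → 2
  2 × Cl: no H
  1 × O: 1 H
  1 × O (aromatic): no H
  1 × O: no H
  1 × S: 1 H
  Total hydrogens = 10.
Molecular formula: C9H10Cl2O3S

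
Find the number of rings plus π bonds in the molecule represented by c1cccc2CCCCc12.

Molecular formula from the SMILES: C10H12.
DoU = (2C + 2 + N − H − X)/2 = (2·10 + 2 + 0 − 12 − 0)/2 = 10/2 = 5.
(Structurally: 2 ring(s) + 3 π bond(s) = 5.)

5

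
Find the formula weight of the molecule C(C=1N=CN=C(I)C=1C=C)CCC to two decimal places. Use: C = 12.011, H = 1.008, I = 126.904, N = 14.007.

288.13

Molecular formula: C10H13IN2.
M = 10×12.011 + 13×1.008 + 1×126.904 + 2×14.007 = 288.13 g/mol.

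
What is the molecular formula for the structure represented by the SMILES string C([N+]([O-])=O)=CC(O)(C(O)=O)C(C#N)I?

C6H5IN2O5

Heavy atoms from the SMILES: 6 C, 1 I, 2 N, 5 O.
Implicit hydrogens by atom environment:
  3 × C: 1 H each → 3
  3 × C: no H
  2 × O: 1 H each → 2
  2 × O: no H
  1 × I: no H
  1 × N: no H
  1 × N (charge +1): no H
  1 × O (charge -1): no H
  Total hydrogens = 5.
Molecular formula: C6H5IN2O5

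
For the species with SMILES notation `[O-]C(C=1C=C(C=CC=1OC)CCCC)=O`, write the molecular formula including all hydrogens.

Heavy atoms from the SMILES: 12 C, 3 O.
Implicit hydrogens by atom environment:
  3 × C: 2 H each → 6
  3 × C (aromatic): 1 H each → 3
  3 × C (aromatic): no H
  2 × C: 3 H each → 6
  2 × O: no H
  1 × C: no H
  1 × O (charge -1): no H
  Total hydrogens = 15.
Net charge -1.
Molecular formula: C12H15O3-

C12H15O3-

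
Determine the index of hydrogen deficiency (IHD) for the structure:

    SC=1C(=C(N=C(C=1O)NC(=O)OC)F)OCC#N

7

Molecular formula from the SMILES: C9H8FN3O4S.
DoU = (2C + 2 + N − H − X)/2 = (2·9 + 2 + 3 − 8 − 1)/2 = 14/2 = 7.
(Structurally: 1 ring(s) + 6 π bond(s) = 7.)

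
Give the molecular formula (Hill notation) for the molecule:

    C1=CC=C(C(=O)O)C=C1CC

C9H10O2

Heavy atoms from the SMILES: 9 C, 2 O.
Implicit hydrogens by atom environment:
  4 × C (aromatic): 1 H each → 4
  2 × C (aromatic): no H
  1 × C: 3 H
  1 × C: 2 H
  1 × C: no H
  1 × O: 1 H
  1 × O: no H
  Total hydrogens = 10.
Molecular formula: C9H10O2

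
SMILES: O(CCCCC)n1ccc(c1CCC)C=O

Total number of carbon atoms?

The symbol for carbon appears 13 times in the SMILES. Lowercase c denotes aromatic carbon and counts toward C.

13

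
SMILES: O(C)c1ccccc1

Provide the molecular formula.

C7H8O

Heavy atoms from the SMILES: 7 C, 1 O.
Implicit hydrogens by atom environment:
  5 × C (aromatic): 1 H each → 5
  1 × C: 3 H
  1 × C (aromatic): no H
  1 × O: no H
  Total hydrogens = 8.
Molecular formula: C7H8O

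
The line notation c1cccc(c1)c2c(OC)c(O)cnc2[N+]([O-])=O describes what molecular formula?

C12H10N2O4

Heavy atoms from the SMILES: 12 C, 2 N, 4 O.
Implicit hydrogens by atom environment:
  6 × C (aromatic): 1 H each → 6
  5 × C (aromatic): no H
  2 × O: no H
  1 × C: 3 H
  1 × N (aromatic): no H
  1 × N (charge +1): no H
  1 × O: 1 H
  1 × O (charge -1): no H
  Total hydrogens = 10.
Molecular formula: C12H10N2O4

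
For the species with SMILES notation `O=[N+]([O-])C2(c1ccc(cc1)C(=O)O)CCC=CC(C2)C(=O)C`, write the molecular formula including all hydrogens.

Heavy atoms from the SMILES: 16 C, 1 N, 5 O.
Implicit hydrogens by atom environment:
  4 × C (aromatic): 1 H each → 4
  3 × C: 2 H each → 6
  3 × C: 1 H each → 3
  3 × C: no H
  3 × O: no H
  2 × C (aromatic): no H
  1 × C: 3 H
  1 × N (charge +1): no H
  1 × O: 1 H
  1 × O (charge -1): no H
  Total hydrogens = 17.
Molecular formula: C16H17NO5

C16H17NO5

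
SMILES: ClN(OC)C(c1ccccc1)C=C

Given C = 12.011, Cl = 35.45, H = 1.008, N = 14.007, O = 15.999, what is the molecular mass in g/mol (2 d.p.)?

Molecular formula: C10H12ClNO.
M = 10×12.011 + 1×35.45 + 12×1.008 + 1×14.007 + 1×15.999 = 197.66 g/mol.

197.66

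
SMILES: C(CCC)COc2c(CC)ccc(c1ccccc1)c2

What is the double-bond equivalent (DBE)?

Molecular formula from the SMILES: C19H24O.
DoU = (2C + 2 + N − H − X)/2 = (2·19 + 2 + 0 − 24 − 0)/2 = 16/2 = 8.
(Structurally: 2 ring(s) + 6 π bond(s) = 8.)

8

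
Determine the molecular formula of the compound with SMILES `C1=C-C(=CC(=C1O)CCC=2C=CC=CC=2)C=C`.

C16H16O

Heavy atoms from the SMILES: 16 C, 1 O.
Implicit hydrogens by atom environment:
  8 × C (aromatic): 1 H each → 8
  4 × C (aromatic): no H
  3 × C: 2 H each → 6
  1 × C: 1 H
  1 × O: 1 H
  Total hydrogens = 16.
Molecular formula: C16H16O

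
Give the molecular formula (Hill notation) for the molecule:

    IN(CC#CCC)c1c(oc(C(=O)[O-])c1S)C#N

Heavy atoms from the SMILES: 11 C, 1 I, 2 N, 3 O, 1 S.
Implicit hydrogens by atom environment:
  4 × C (aromatic): no H
  4 × C: no H
  2 × C: 2 H each → 4
  2 × N: no H
  1 × C: 3 H
  1 × I: no H
  1 × O (aromatic): no H
  1 × O: no H
  1 × O (charge -1): no H
  1 × S: 1 H
  Total hydrogens = 8.
Net charge -1.
Molecular formula: C11H8IN2O3S-

C11H8IN2O3S-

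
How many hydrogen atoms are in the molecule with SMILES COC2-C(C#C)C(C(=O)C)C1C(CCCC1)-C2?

Hydrogens are implicit in SMILES; fill each atom to its normal valence:
  6 × C: 1 H each → 6
  5 × C: 2 H each → 10
  2 × C: 3 H each → 6
  2 × C: no H
  2 × O: no H
  Total hydrogens = 22.

22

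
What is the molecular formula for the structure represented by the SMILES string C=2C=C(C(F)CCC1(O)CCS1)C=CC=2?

Heavy atoms from the SMILES: 12 C, 1 F, 1 O, 1 S.
Implicit hydrogens by atom environment:
  5 × C (aromatic): 1 H each → 5
  4 × C: 2 H each → 8
  1 × C: 1 H
  1 × C: no H
  1 × C (aromatic): no H
  1 × F: no H
  1 × O: 1 H
  1 × S: no H
  Total hydrogens = 15.
Molecular formula: C12H15FOS

C12H15FOS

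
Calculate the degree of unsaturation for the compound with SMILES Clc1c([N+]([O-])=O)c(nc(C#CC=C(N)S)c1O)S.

Molecular formula from the SMILES: C9H6ClN3O3S2.
DoU = (2C + 2 + N − H − X)/2 = (2·9 + 2 + 3 − 6 − 1)/2 = 16/2 = 8.
(Structurally: 1 ring(s) + 7 π bond(s) = 8.)

8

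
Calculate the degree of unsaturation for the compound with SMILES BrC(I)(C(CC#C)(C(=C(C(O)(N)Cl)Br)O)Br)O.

Molecular formula from the SMILES: C8H8Br3ClINO3.
DoU = (2C + 2 + N − H − X)/2 = (2·8 + 2 + 1 − 8 − 5)/2 = 6/2 = 3.
(Structurally: 0 ring(s) + 3 π bond(s) = 3.)

3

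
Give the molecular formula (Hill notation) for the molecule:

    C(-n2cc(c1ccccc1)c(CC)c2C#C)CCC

C18H21N

Heavy atoms from the SMILES: 18 C, 1 N.
Implicit hydrogens by atom environment:
  6 × C (aromatic): 1 H each → 6
  4 × C: 2 H each → 8
  4 × C (aromatic): no H
  2 × C: 3 H each → 6
  1 × C: 1 H
  1 × C: no H
  1 × N (aromatic): no H
  Total hydrogens = 21.
Molecular formula: C18H21N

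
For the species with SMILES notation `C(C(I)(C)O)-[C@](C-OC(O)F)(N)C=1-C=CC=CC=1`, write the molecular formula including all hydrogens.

C12H17FINO3

Heavy atoms from the SMILES: 12 C, 1 F, 1 I, 1 N, 3 O.
Implicit hydrogens by atom environment:
  5 × C (aromatic): 1 H each → 5
  2 × C: 2 H each → 4
  2 × C: no H
  2 × O: 1 H each → 2
  1 × C: 3 H
  1 × C: 1 H
  1 × C (aromatic): no H
  1 × F: no H
  1 × I: no H
  1 × N: 2 H
  1 × O: no H
  Total hydrogens = 17.
Molecular formula: C12H17FINO3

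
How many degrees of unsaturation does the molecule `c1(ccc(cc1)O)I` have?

4

Molecular formula from the SMILES: C6H5IO.
DoU = (2C + 2 + N − H − X)/2 = (2·6 + 2 + 0 − 5 − 1)/2 = 8/2 = 4.
(Structurally: 1 ring(s) + 3 π bond(s) = 4.)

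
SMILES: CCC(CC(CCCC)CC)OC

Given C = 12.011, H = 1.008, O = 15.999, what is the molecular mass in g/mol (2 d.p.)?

186.34

Molecular formula: C12H26O.
M = 12×12.011 + 26×1.008 + 1×15.999 = 186.34 g/mol.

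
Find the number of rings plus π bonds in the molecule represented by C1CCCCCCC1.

Molecular formula from the SMILES: C8H16.
DoU = (2C + 2 + N − H − X)/2 = (2·8 + 2 + 0 − 16 − 0)/2 = 2/2 = 1.
(Structurally: 1 ring(s) + 0 π bond(s) = 1.)

1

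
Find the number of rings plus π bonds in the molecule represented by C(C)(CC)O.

0

Molecular formula from the SMILES: C4H10O.
DoU = (2C + 2 + N − H − X)/2 = (2·4 + 2 + 0 − 10 − 0)/2 = 0/2 = 0.
(Structurally: 0 ring(s) + 0 π bond(s) = 0.)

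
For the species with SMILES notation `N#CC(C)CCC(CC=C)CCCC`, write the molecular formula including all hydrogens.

Heavy atoms from the SMILES: 13 C, 1 N.
Implicit hydrogens by atom environment:
  7 × C: 2 H each → 14
  3 × C: 1 H each → 3
  2 × C: 3 H each → 6
  1 × C: no H
  1 × N: no H
  Total hydrogens = 23.
Molecular formula: C13H23N

C13H23N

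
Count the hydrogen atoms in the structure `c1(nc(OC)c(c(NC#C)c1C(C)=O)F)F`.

Hydrogens are implicit in SMILES; fill each atom to its normal valence:
  5 × C (aromatic): no H
  2 × C: 3 H each → 6
  2 × C: no H
  2 × F: no H
  2 × O: no H
  1 × C: 1 H
  1 × N: 1 H
  1 × N (aromatic): no H
  Total hydrogens = 8.

8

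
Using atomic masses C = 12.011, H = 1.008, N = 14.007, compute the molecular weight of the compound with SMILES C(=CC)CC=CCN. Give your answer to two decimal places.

Molecular formula: C7H13N.
M = 7×12.011 + 13×1.008 + 1×14.007 = 111.19 g/mol.

111.19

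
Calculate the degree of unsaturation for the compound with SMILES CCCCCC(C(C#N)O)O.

2

Molecular formula from the SMILES: C8H15NO2.
DoU = (2C + 2 + N − H − X)/2 = (2·8 + 2 + 1 − 15 − 0)/2 = 4/2 = 2.
(Structurally: 0 ring(s) + 2 π bond(s) = 2.)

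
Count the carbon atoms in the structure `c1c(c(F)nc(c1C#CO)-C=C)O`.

9

The symbol for carbon appears 9 times in the SMILES. Lowercase c denotes aromatic carbon and counts toward C.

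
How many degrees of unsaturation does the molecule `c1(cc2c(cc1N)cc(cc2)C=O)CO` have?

Molecular formula from the SMILES: C12H11NO2.
DoU = (2C + 2 + N − H − X)/2 = (2·12 + 2 + 1 − 11 − 0)/2 = 16/2 = 8.
(Structurally: 2 ring(s) + 6 π bond(s) = 8.)

8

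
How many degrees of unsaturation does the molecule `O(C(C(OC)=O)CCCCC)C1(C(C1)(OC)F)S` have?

Molecular formula from the SMILES: C12H21FO4S.
DoU = (2C + 2 + N − H − X)/2 = (2·12 + 2 + 0 − 21 − 1)/2 = 4/2 = 2.
(Structurally: 1 ring(s) + 1 π bond(s) = 2.)

2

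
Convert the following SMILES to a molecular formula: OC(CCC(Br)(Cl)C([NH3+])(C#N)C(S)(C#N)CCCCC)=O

C13H20BrClN3O2S+

Heavy atoms from the SMILES: 1 Br, 13 C, 1 Cl, 3 N, 2 O, 1 S.
Implicit hydrogens by atom environment:
  6 × C: 2 H each → 12
  6 × C: no H
  2 × N: no H
  1 × Br: no H
  1 × C: 3 H
  1 × Cl: no H
  1 × N (charge +1): 3 H
  1 × O: 1 H
  1 × O: no H
  1 × S: 1 H
  Total hydrogens = 20.
Net charge +1.
Molecular formula: C13H20BrClN3O2S+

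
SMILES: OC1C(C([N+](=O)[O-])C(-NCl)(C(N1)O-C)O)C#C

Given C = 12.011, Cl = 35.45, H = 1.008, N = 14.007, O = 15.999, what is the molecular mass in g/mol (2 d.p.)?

Molecular formula: C8H12ClN3O5.
M = 8×12.011 + 1×35.45 + 12×1.008 + 3×14.007 + 5×15.999 = 265.65 g/mol.

265.65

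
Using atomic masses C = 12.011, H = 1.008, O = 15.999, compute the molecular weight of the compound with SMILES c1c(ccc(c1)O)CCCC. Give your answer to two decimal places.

150.22

Molecular formula: C10H14O.
M = 10×12.011 + 14×1.008 + 1×15.999 = 150.22 g/mol.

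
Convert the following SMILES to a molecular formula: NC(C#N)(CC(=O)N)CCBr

C6H10BrN3O

Heavy atoms from the SMILES: 1 Br, 6 C, 3 N, 1 O.
Implicit hydrogens by atom environment:
  3 × C: 2 H each → 6
  3 × C: no H
  2 × N: 2 H each → 4
  1 × Br: no H
  1 × N: no H
  1 × O: no H
  Total hydrogens = 10.
Molecular formula: C6H10BrN3O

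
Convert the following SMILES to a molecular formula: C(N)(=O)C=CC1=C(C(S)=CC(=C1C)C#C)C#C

C14H11NOS

Heavy atoms from the SMILES: 14 C, 1 N, 1 O, 1 S.
Implicit hydrogens by atom environment:
  5 × C (aromatic): no H
  4 × C: 1 H each → 4
  3 × C: no H
  1 × C: 3 H
  1 × C (aromatic): 1 H
  1 × N: 2 H
  1 × O: no H
  1 × S: 1 H
  Total hydrogens = 11.
Molecular formula: C14H11NOS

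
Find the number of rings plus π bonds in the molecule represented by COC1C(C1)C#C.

Molecular formula from the SMILES: C6H8O.
DoU = (2C + 2 + N − H − X)/2 = (2·6 + 2 + 0 − 8 − 0)/2 = 6/2 = 3.
(Structurally: 1 ring(s) + 2 π bond(s) = 3.)

3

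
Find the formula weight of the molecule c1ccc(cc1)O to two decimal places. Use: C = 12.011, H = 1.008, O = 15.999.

94.11

Molecular formula: C6H6O.
M = 6×12.011 + 6×1.008 + 1×15.999 = 94.11 g/mol.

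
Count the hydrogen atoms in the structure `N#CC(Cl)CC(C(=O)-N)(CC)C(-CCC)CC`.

Hydrogens are implicit in SMILES; fill each atom to its normal valence:
  5 × C: 2 H each → 10
  3 × C: 3 H each → 9
  3 × C: no H
  2 × C: 1 H each → 2
  1 × Cl: no H
  1 × N: 2 H
  1 × N: no H
  1 × O: no H
  Total hydrogens = 23.

23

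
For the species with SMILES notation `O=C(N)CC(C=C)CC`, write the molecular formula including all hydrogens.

Heavy atoms from the SMILES: 7 C, 1 N, 1 O.
Implicit hydrogens by atom environment:
  3 × C: 2 H each → 6
  2 × C: 1 H each → 2
  1 × C: 3 H
  1 × C: no H
  1 × N: 2 H
  1 × O: no H
  Total hydrogens = 13.
Molecular formula: C7H13NO

C7H13NO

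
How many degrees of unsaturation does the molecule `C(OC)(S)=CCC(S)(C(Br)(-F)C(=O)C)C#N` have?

4

Molecular formula from the SMILES: C9H11BrFNO2S2.
DoU = (2C + 2 + N − H − X)/2 = (2·9 + 2 + 1 − 11 − 2)/2 = 8/2 = 4.
(Structurally: 0 ring(s) + 4 π bond(s) = 4.)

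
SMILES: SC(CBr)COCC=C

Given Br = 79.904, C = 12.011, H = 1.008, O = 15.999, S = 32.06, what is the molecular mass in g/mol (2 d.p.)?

Molecular formula: C6H11BrOS.
M = 1×79.904 + 6×12.011 + 11×1.008 + 1×15.999 + 1×32.06 = 211.12 g/mol.

211.12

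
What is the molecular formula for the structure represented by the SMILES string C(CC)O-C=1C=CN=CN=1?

Heavy atoms from the SMILES: 7 C, 2 N, 1 O.
Implicit hydrogens by atom environment:
  3 × C (aromatic): 1 H each → 3
  2 × C: 2 H each → 4
  2 × N (aromatic): no H
  1 × C: 3 H
  1 × C (aromatic): no H
  1 × O: no H
  Total hydrogens = 10.
Molecular formula: C7H10N2O

C7H10N2O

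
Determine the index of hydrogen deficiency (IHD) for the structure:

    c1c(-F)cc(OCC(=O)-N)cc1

Molecular formula from the SMILES: C8H8FNO2.
DoU = (2C + 2 + N − H − X)/2 = (2·8 + 2 + 1 − 8 − 1)/2 = 10/2 = 5.
(Structurally: 1 ring(s) + 4 π bond(s) = 5.)

5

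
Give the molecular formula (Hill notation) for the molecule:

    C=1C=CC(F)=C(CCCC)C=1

C10H13F

Heavy atoms from the SMILES: 10 C, 1 F.
Implicit hydrogens by atom environment:
  4 × C (aromatic): 1 H each → 4
  3 × C: 2 H each → 6
  2 × C (aromatic): no H
  1 × C: 3 H
  1 × F: no H
  Total hydrogens = 13.
Molecular formula: C10H13F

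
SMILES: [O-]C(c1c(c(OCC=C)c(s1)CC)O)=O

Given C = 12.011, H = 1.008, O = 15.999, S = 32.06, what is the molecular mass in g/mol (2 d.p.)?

Molecular formula: C10H11O4S-.
M = 10×12.011 + 11×1.008 + 4×15.999 + 1×32.06 = 227.25 g/mol.

227.25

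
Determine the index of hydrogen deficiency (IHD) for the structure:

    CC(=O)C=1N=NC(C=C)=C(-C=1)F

Molecular formula from the SMILES: C8H7FN2O.
DoU = (2C + 2 + N − H − X)/2 = (2·8 + 2 + 2 − 7 − 1)/2 = 12/2 = 6.
(Structurally: 1 ring(s) + 5 π bond(s) = 6.)

6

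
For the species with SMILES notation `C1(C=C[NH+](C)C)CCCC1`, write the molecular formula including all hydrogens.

C9H18N+

Heavy atoms from the SMILES: 9 C, 1 N.
Implicit hydrogens by atom environment:
  4 × C: 2 H each → 8
  3 × C: 1 H each → 3
  2 × C: 3 H each → 6
  1 × N (charge +1): 1 H
  Total hydrogens = 18.
Net charge +1.
Molecular formula: C9H18N+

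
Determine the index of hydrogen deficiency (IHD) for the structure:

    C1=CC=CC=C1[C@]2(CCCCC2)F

5

Molecular formula from the SMILES: C12H15F.
DoU = (2C + 2 + N − H − X)/2 = (2·12 + 2 + 0 − 15 − 1)/2 = 10/2 = 5.
(Structurally: 2 ring(s) + 3 π bond(s) = 5.)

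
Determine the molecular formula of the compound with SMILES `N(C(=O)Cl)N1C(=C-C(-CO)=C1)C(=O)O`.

C7H7ClN2O4

Heavy atoms from the SMILES: 7 C, 1 Cl, 2 N, 4 O.
Implicit hydrogens by atom environment:
  2 × C (aromatic): 1 H each → 2
  2 × C (aromatic): no H
  2 × C: no H
  2 × O: 1 H each → 2
  2 × O: no H
  1 × C: 2 H
  1 × Cl: no H
  1 × N: 1 H
  1 × N (aromatic): no H
  Total hydrogens = 7.
Molecular formula: C7H7ClN2O4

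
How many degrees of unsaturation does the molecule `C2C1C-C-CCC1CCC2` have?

2

Molecular formula from the SMILES: C10H18.
DoU = (2C + 2 + N − H − X)/2 = (2·10 + 2 + 0 − 18 − 0)/2 = 4/2 = 2.
(Structurally: 2 ring(s) + 0 π bond(s) = 2.)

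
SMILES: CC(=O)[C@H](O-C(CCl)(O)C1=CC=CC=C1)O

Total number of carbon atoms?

11

The symbol for carbon appears 11 times in the SMILES. (Cl is a single chlorine, not C + l.)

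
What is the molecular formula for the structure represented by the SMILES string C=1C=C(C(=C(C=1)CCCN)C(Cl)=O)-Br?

C10H11BrClNO

Heavy atoms from the SMILES: 1 Br, 10 C, 1 Cl, 1 N, 1 O.
Implicit hydrogens by atom environment:
  3 × C: 2 H each → 6
  3 × C (aromatic): 1 H each → 3
  3 × C (aromatic): no H
  1 × Br: no H
  1 × C: no H
  1 × Cl: no H
  1 × N: 2 H
  1 × O: no H
  Total hydrogens = 11.
Molecular formula: C10H11BrClNO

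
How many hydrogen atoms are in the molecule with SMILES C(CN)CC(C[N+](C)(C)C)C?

23

Hydrogens are implicit in SMILES; fill each atom to its normal valence:
  4 × C: 3 H each → 12
  4 × C: 2 H each → 8
  1 × C: 1 H
  1 × N: 2 H
  1 × N (charge +1): no H
  Total hydrogens = 23.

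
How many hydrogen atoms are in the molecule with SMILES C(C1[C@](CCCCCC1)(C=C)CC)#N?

Hydrogens are implicit in SMILES; fill each atom to its normal valence:
  8 × C: 2 H each → 16
  2 × C: 1 H each → 2
  2 × C: no H
  1 × C: 3 H
  1 × N: no H
  Total hydrogens = 21.

21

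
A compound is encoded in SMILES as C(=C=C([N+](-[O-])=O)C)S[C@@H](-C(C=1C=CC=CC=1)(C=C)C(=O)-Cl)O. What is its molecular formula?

Heavy atoms from the SMILES: 15 C, 1 Cl, 1 N, 4 O, 1 S.
Implicit hydrogens by atom environment:
  5 × C (aromatic): 1 H each → 5
  4 × C: no H
  3 × C: 1 H each → 3
  2 × O: no H
  1 × C: 3 H
  1 × C: 2 H
  1 × C (aromatic): no H
  1 × Cl: no H
  1 × N (charge +1): no H
  1 × O: 1 H
  1 × O (charge -1): no H
  1 × S: no H
  Total hydrogens = 14.
Molecular formula: C15H14ClNO4S

C15H14ClNO4S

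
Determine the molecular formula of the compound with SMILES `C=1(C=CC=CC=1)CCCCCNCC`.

C13H21N

Heavy atoms from the SMILES: 13 C, 1 N.
Implicit hydrogens by atom environment:
  6 × C: 2 H each → 12
  5 × C (aromatic): 1 H each → 5
  1 × C: 3 H
  1 × C (aromatic): no H
  1 × N: 1 H
  Total hydrogens = 21.
Molecular formula: C13H21N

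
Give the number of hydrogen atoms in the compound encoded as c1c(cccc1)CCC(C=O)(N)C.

Hydrogens are implicit in SMILES; fill each atom to its normal valence:
  5 × C (aromatic): 1 H each → 5
  2 × C: 2 H each → 4
  1 × C: 3 H
  1 × C: 1 H
  1 × C: no H
  1 × C (aromatic): no H
  1 × N: 2 H
  1 × O: no H
  Total hydrogens = 15.

15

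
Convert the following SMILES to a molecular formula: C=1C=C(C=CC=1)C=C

Heavy atoms from the SMILES: 8 C.
Implicit hydrogens by atom environment:
  5 × C (aromatic): 1 H each → 5
  1 × C: 2 H
  1 × C: 1 H
  1 × C (aromatic): no H
  Total hydrogens = 8.
Molecular formula: C8H8

C8H8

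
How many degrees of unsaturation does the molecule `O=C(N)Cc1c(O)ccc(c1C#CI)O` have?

Molecular formula from the SMILES: C10H8INO3.
DoU = (2C + 2 + N − H − X)/2 = (2·10 + 2 + 1 − 8 − 1)/2 = 14/2 = 7.
(Structurally: 1 ring(s) + 6 π bond(s) = 7.)

7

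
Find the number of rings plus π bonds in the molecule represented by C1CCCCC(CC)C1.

1

Molecular formula from the SMILES: C9H18.
DoU = (2C + 2 + N − H − X)/2 = (2·9 + 2 + 0 − 18 − 0)/2 = 2/2 = 1.
(Structurally: 1 ring(s) + 0 π bond(s) = 1.)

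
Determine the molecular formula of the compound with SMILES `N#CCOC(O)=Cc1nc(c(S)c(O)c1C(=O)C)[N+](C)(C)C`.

Heavy atoms from the SMILES: 14 C, 3 N, 4 O, 1 S.
Implicit hydrogens by atom environment:
  5 × C (aromatic): no H
  4 × C: 3 H each → 12
  3 × C: no H
  2 × O: 1 H each → 2
  2 × O: no H
  1 × C: 2 H
  1 × C: 1 H
  1 × N (aromatic): no H
  1 × N (charge +1): no H
  1 × N: no H
  1 × S: 1 H
  Total hydrogens = 18.
Net charge +1.
Molecular formula: C14H18N3O4S+

C14H18N3O4S+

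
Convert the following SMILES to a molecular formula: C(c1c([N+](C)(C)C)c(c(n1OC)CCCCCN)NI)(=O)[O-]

Heavy atoms from the SMILES: 14 C, 1 I, 4 N, 3 O.
Implicit hydrogens by atom environment:
  5 × C: 2 H each → 10
  4 × C: 3 H each → 12
  4 × C (aromatic): no H
  2 × O: no H
  1 × C: no H
  1 × I: no H
  1 × N: 2 H
  1 × N: 1 H
  1 × N (aromatic): no H
  1 × N (charge +1): no H
  1 × O (charge -1): no H
  Total hydrogens = 25.
Molecular formula: C14H25IN4O3

C14H25IN4O3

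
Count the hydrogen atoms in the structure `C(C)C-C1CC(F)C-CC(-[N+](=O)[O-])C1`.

Hydrogens are implicit in SMILES; fill each atom to its normal valence:
  6 × C: 2 H each → 12
  3 × C: 1 H each → 3
  1 × C: 3 H
  1 × F: no H
  1 × N (charge +1): no H
  1 × O: no H
  1 × O (charge -1): no H
  Total hydrogens = 18.

18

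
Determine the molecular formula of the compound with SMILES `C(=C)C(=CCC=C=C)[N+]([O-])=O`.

Heavy atoms from the SMILES: 8 C, 1 N, 2 O.
Implicit hydrogens by atom environment:
  3 × C: 2 H each → 6
  3 × C: 1 H each → 3
  2 × C: no H
  1 × N (charge +1): no H
  1 × O: no H
  1 × O (charge -1): no H
  Total hydrogens = 9.
Molecular formula: C8H9NO2

C8H9NO2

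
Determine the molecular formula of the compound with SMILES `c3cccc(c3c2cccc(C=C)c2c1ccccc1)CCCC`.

C24H24

Heavy atoms from the SMILES: 24 C.
Implicit hydrogens by atom environment:
  12 × C (aromatic): 1 H each → 12
  6 × C (aromatic): no H
  4 × C: 2 H each → 8
  1 × C: 3 H
  1 × C: 1 H
  Total hydrogens = 24.
Molecular formula: C24H24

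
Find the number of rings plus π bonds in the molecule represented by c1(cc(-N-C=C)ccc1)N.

5

Molecular formula from the SMILES: C8H10N2.
DoU = (2C + 2 + N − H − X)/2 = (2·8 + 2 + 2 − 10 − 0)/2 = 10/2 = 5.
(Structurally: 1 ring(s) + 4 π bond(s) = 5.)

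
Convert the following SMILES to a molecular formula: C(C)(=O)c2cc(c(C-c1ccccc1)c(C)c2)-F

C16H15FO

Heavy atoms from the SMILES: 16 C, 1 F, 1 O.
Implicit hydrogens by atom environment:
  7 × C (aromatic): 1 H each → 7
  5 × C (aromatic): no H
  2 × C: 3 H each → 6
  1 × C: 2 H
  1 × C: no H
  1 × F: no H
  1 × O: no H
  Total hydrogens = 15.
Molecular formula: C16H15FO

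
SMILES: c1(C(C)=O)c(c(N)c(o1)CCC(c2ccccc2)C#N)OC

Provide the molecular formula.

C17H18N2O3

Heavy atoms from the SMILES: 17 C, 2 N, 3 O.
Implicit hydrogens by atom environment:
  5 × C (aromatic): 1 H each → 5
  5 × C (aromatic): no H
  2 × C: 3 H each → 6
  2 × C: 2 H each → 4
  2 × C: no H
  2 × O: no H
  1 × C: 1 H
  1 × N: 2 H
  1 × N: no H
  1 × O (aromatic): no H
  Total hydrogens = 18.
Molecular formula: C17H18N2O3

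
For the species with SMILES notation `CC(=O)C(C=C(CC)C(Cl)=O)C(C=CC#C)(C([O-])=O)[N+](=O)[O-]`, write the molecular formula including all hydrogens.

Heavy atoms from the SMILES: 14 C, 1 Cl, 1 N, 6 O.
Implicit hydrogens by atom environment:
  6 × C: no H
  5 × C: 1 H each → 5
  4 × O: no H
  2 × C: 3 H each → 6
  2 × O (charge -1): no H
  1 × C: 2 H
  1 × Cl: no H
  1 × N (charge +1): no H
  Total hydrogens = 13.
Net charge -1.
Molecular formula: C14H13ClNO6-

C14H13ClNO6-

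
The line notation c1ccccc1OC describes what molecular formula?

Heavy atoms from the SMILES: 7 C, 1 O.
Implicit hydrogens by atom environment:
  5 × C (aromatic): 1 H each → 5
  1 × C: 3 H
  1 × C (aromatic): no H
  1 × O: no H
  Total hydrogens = 8.
Molecular formula: C7H8O

C7H8O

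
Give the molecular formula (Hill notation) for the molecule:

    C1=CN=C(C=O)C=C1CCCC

C10H13NO

Heavy atoms from the SMILES: 10 C, 1 N, 1 O.
Implicit hydrogens by atom environment:
  3 × C: 2 H each → 6
  3 × C (aromatic): 1 H each → 3
  2 × C (aromatic): no H
  1 × C: 3 H
  1 × C: 1 H
  1 × N (aromatic): no H
  1 × O: no H
  Total hydrogens = 13.
Molecular formula: C10H13NO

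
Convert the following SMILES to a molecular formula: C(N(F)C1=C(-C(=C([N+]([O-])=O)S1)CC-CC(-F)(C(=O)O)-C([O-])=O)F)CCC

Heavy atoms from the SMILES: 14 C, 3 F, 2 N, 6 O, 1 S.
Implicit hydrogens by atom environment:
  6 × C: 2 H each → 12
  4 × C (aromatic): no H
  3 × C: no H
  3 × F: no H
  3 × O: no H
  2 × O (charge -1): no H
  1 × C: 3 H
  1 × N (charge +1): no H
  1 × N: no H
  1 × O: 1 H
  1 × S (aromatic): no H
  Total hydrogens = 16.
Net charge -1.
Molecular formula: C14H16F3N2O6S-

C14H16F3N2O6S-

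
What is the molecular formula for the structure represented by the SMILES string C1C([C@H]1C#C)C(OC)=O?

Heavy atoms from the SMILES: 7 C, 2 O.
Implicit hydrogens by atom environment:
  3 × C: 1 H each → 3
  2 × C: no H
  2 × O: no H
  1 × C: 3 H
  1 × C: 2 H
  Total hydrogens = 8.
Molecular formula: C7H8O2

C7H8O2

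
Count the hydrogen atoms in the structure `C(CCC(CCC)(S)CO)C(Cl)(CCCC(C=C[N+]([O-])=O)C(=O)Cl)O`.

27

Hydrogens are implicit in SMILES; fill each atom to its normal valence:
  9 × C: 2 H each → 18
  3 × C: 1 H each → 3
  3 × C: no H
  2 × Cl: no H
  2 × O: 1 H each → 2
  2 × O: no H
  1 × C: 3 H
  1 × N (charge +1): no H
  1 × O (charge -1): no H
  1 × S: 1 H
  Total hydrogens = 27.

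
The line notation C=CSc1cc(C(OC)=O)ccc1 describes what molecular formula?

Heavy atoms from the SMILES: 10 C, 2 O, 1 S.
Implicit hydrogens by atom environment:
  4 × C (aromatic): 1 H each → 4
  2 × C (aromatic): no H
  2 × O: no H
  1 × C: 3 H
  1 × C: 2 H
  1 × C: 1 H
  1 × C: no H
  1 × S: no H
  Total hydrogens = 10.
Molecular formula: C10H10O2S

C10H10O2S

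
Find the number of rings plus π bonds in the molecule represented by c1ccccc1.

4

Molecular formula from the SMILES: C6H6.
DoU = (2C + 2 + N − H − X)/2 = (2·6 + 2 + 0 − 6 − 0)/2 = 8/2 = 4.
(Structurally: 1 ring(s) + 3 π bond(s) = 4.)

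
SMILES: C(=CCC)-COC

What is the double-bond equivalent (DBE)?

Molecular formula from the SMILES: C6H12O.
DoU = (2C + 2 + N − H − X)/2 = (2·6 + 2 + 0 − 12 − 0)/2 = 2/2 = 1.
(Structurally: 0 ring(s) + 1 π bond(s) = 1.)

1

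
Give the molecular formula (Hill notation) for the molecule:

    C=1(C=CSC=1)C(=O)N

Heavy atoms from the SMILES: 5 C, 1 N, 1 O, 1 S.
Implicit hydrogens by atom environment:
  3 × C (aromatic): 1 H each → 3
  1 × C (aromatic): no H
  1 × C: no H
  1 × N: 2 H
  1 × O: no H
  1 × S (aromatic): no H
  Total hydrogens = 5.
Molecular formula: C5H5NOS

C5H5NOS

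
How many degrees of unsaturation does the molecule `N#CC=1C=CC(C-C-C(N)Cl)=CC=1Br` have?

6

Molecular formula from the SMILES: C10H10BrClN2.
DoU = (2C + 2 + N − H − X)/2 = (2·10 + 2 + 2 − 10 − 2)/2 = 12/2 = 6.
(Structurally: 1 ring(s) + 5 π bond(s) = 6.)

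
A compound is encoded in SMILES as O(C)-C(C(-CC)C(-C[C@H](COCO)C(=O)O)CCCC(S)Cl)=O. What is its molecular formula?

Heavy atoms from the SMILES: 15 C, 1 Cl, 6 O, 1 S.
Implicit hydrogens by atom environment:
  7 × C: 2 H each → 14
  4 × C: 1 H each → 4
  4 × O: no H
  2 × C: 3 H each → 6
  2 × C: no H
  2 × O: 1 H each → 2
  1 × Cl: no H
  1 × S: 1 H
  Total hydrogens = 27.
Molecular formula: C15H27ClO6S

C15H27ClO6S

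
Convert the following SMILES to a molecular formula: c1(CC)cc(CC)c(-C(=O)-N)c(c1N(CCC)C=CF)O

Heavy atoms from the SMILES: 16 C, 1 F, 2 N, 2 O.
Implicit hydrogens by atom environment:
  5 × C (aromatic): no H
  4 × C: 2 H each → 8
  3 × C: 3 H each → 9
  2 × C: 1 H each → 2
  1 × C (aromatic): 1 H
  1 × C: no H
  1 × F: no H
  1 × N: 2 H
  1 × N: no H
  1 × O: 1 H
  1 × O: no H
  Total hydrogens = 23.
Molecular formula: C16H23FN2O2

C16H23FN2O2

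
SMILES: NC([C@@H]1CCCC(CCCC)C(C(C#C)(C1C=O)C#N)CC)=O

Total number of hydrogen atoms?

Hydrogens are implicit in SMILES; fill each atom to its normal valence:
  7 × C: 2 H each → 14
  6 × C: 1 H each → 6
  4 × C: no H
  2 × C: 3 H each → 6
  2 × O: no H
  1 × N: 2 H
  1 × N: no H
  Total hydrogens = 28.

28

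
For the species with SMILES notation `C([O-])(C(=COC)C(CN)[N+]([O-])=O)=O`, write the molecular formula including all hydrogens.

Heavy atoms from the SMILES: 6 C, 2 N, 5 O.
Implicit hydrogens by atom environment:
  3 × O: no H
  2 × C: 1 H each → 2
  2 × C: no H
  2 × O (charge -1): no H
  1 × C: 3 H
  1 × C: 2 H
  1 × N: 2 H
  1 × N (charge +1): no H
  Total hydrogens = 9.
Net charge -1.
Molecular formula: C6H9N2O5-

C6H9N2O5-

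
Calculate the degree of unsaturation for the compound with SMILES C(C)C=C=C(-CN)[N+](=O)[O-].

3

Molecular formula from the SMILES: C6H10N2O2.
DoU = (2C + 2 + N − H − X)/2 = (2·6 + 2 + 2 − 10 − 0)/2 = 6/2 = 3.
(Structurally: 0 ring(s) + 3 π bond(s) = 3.)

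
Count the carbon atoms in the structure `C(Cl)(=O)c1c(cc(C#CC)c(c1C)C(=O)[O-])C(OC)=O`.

The symbol for carbon appears 14 times in the SMILES. Lowercase c denotes aromatic carbon and counts toward C.

14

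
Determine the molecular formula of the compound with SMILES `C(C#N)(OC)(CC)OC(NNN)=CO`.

Heavy atoms from the SMILES: 7 C, 4 N, 3 O.
Implicit hydrogens by atom environment:
  3 × C: no H
  2 × C: 3 H each → 6
  2 × N: 1 H each → 2
  2 × O: no H
  1 × C: 2 H
  1 × C: 1 H
  1 × N: 2 H
  1 × N: no H
  1 × O: 1 H
  Total hydrogens = 14.
Molecular formula: C7H14N4O3

C7H14N4O3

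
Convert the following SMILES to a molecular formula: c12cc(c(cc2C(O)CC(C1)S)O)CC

C12H16O2S

Heavy atoms from the SMILES: 12 C, 2 O, 1 S.
Implicit hydrogens by atom environment:
  4 × C (aromatic): no H
  3 × C: 2 H each → 6
  2 × C (aromatic): 1 H each → 2
  2 × C: 1 H each → 2
  2 × O: 1 H each → 2
  1 × C: 3 H
  1 × S: 1 H
  Total hydrogens = 16.
Molecular formula: C12H16O2S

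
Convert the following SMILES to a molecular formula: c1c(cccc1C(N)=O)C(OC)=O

Heavy atoms from the SMILES: 9 C, 1 N, 3 O.
Implicit hydrogens by atom environment:
  4 × C (aromatic): 1 H each → 4
  3 × O: no H
  2 × C (aromatic): no H
  2 × C: no H
  1 × C: 3 H
  1 × N: 2 H
  Total hydrogens = 9.
Molecular formula: C9H9NO3

C9H9NO3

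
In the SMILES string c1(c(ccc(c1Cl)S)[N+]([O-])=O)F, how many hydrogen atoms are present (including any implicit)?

3

Hydrogens are implicit in SMILES; fill each atom to its normal valence:
  4 × C (aromatic): no H
  2 × C (aromatic): 1 H each → 2
  1 × Cl: no H
  1 × F: no H
  1 × N (charge +1): no H
  1 × O: no H
  1 × O (charge -1): no H
  1 × S: 1 H
  Total hydrogens = 3.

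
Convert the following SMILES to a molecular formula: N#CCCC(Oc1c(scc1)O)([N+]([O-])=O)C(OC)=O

Heavy atoms from the SMILES: 10 C, 2 N, 6 O, 1 S.
Implicit hydrogens by atom environment:
  4 × O: no H
  3 × C: no H
  2 × C: 2 H each → 4
  2 × C (aromatic): 1 H each → 2
  2 × C (aromatic): no H
  1 × C: 3 H
  1 × N: no H
  1 × N (charge +1): no H
  1 × O: 1 H
  1 × O (charge -1): no H
  1 × S (aromatic): no H
  Total hydrogens = 10.
Molecular formula: C10H10N2O6S

C10H10N2O6S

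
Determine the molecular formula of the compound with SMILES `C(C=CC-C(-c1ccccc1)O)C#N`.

C12H13NO

Heavy atoms from the SMILES: 12 C, 1 N, 1 O.
Implicit hydrogens by atom environment:
  5 × C (aromatic): 1 H each → 5
  3 × C: 1 H each → 3
  2 × C: 2 H each → 4
  1 × C: no H
  1 × C (aromatic): no H
  1 × N: no H
  1 × O: 1 H
  Total hydrogens = 13.
Molecular formula: C12H13NO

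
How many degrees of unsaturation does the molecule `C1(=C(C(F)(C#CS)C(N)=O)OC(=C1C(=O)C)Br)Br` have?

Molecular formula from the SMILES: C10H6Br2FNO3S.
DoU = (2C + 2 + N − H − X)/2 = (2·10 + 2 + 1 − 6 − 3)/2 = 14/2 = 7.
(Structurally: 1 ring(s) + 6 π bond(s) = 7.)

7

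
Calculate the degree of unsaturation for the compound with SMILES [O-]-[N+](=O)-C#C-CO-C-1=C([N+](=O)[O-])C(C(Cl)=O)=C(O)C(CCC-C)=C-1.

Molecular formula from the SMILES: C14H13ClN2O7.
DoU = (2C + 2 + N − H − X)/2 = (2·14 + 2 + 2 − 13 − 1)/2 = 18/2 = 9.
(Structurally: 1 ring(s) + 8 π bond(s) = 9.)

9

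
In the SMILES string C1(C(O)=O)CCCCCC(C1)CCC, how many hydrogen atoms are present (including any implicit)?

Hydrogens are implicit in SMILES; fill each atom to its normal valence:
  8 × C: 2 H each → 16
  2 × C: 1 H each → 2
  1 × C: 3 H
  1 × C: no H
  1 × O: 1 H
  1 × O: no H
  Total hydrogens = 22.

22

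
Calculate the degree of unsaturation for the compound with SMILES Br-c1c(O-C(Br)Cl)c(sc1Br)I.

Molecular formula from the SMILES: C5HBr3ClIOS.
DoU = (2C + 2 + N − H − X)/2 = (2·5 + 2 + 0 − 1 − 5)/2 = 6/2 = 3.
(Structurally: 1 ring(s) + 2 π bond(s) = 3.)

3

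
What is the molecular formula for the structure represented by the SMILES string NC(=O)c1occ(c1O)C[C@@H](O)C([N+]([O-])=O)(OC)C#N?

Heavy atoms from the SMILES: 10 C, 3 N, 7 O.
Implicit hydrogens by atom environment:
  3 × C (aromatic): no H
  3 × C: no H
  3 × O: no H
  2 × O: 1 H each → 2
  1 × C: 3 H
  1 × C: 2 H
  1 × C (aromatic): 1 H
  1 × C: 1 H
  1 × N: 2 H
  1 × N (charge +1): no H
  1 × N: no H
  1 × O (aromatic): no H
  1 × O (charge -1): no H
  Total hydrogens = 11.
Molecular formula: C10H11N3O7

C10H11N3O7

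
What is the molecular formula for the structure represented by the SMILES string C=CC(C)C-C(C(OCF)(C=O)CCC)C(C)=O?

Heavy atoms from the SMILES: 14 C, 1 F, 3 O.
Implicit hydrogens by atom environment:
  5 × C: 2 H each → 10
  4 × C: 1 H each → 4
  3 × C: 3 H each → 9
  3 × O: no H
  2 × C: no H
  1 × F: no H
  Total hydrogens = 23.
Molecular formula: C14H23FO3

C14H23FO3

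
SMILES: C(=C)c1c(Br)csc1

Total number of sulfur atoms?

The symbol for sulfur appears 1 time in the SMILES.

1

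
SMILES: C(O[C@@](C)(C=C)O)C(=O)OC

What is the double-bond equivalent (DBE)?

Molecular formula from the SMILES: C7H12O4.
DoU = (2C + 2 + N − H − X)/2 = (2·7 + 2 + 0 − 12 − 0)/2 = 4/2 = 2.
(Structurally: 0 ring(s) + 2 π bond(s) = 2.)

2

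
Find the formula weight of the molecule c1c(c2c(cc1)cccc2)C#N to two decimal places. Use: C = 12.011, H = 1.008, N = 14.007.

153.18

Molecular formula: C11H7N.
M = 11×12.011 + 7×1.008 + 1×14.007 = 153.18 g/mol.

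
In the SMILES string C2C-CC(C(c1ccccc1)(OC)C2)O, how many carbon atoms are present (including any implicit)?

The symbol for carbon appears 13 times in the SMILES. Lowercase c denotes aromatic carbon and counts toward C.

13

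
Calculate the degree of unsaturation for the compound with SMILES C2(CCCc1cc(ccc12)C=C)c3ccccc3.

10

Molecular formula from the SMILES: C18H18.
DoU = (2C + 2 + N − H − X)/2 = (2·18 + 2 + 0 − 18 − 0)/2 = 20/2 = 10.
(Structurally: 3 ring(s) + 7 π bond(s) = 10.)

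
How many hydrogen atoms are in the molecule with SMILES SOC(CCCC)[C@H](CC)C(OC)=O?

Hydrogens are implicit in SMILES; fill each atom to its normal valence:
  4 × C: 2 H each → 8
  3 × C: 3 H each → 9
  3 × O: no H
  2 × C: 1 H each → 2
  1 × C: no H
  1 × S: 1 H
  Total hydrogens = 20.

20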